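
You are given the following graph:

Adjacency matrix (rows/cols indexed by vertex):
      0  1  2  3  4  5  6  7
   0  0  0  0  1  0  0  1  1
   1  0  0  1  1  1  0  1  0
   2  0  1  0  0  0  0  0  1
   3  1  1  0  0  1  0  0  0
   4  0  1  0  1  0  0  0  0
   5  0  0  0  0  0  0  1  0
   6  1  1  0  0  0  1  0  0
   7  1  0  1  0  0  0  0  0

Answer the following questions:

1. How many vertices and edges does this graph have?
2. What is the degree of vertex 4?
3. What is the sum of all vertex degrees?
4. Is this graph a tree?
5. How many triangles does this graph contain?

Count: 8 vertices, 10 edges.
Vertex 4 has neighbors [1, 3], degree = 2.
Handshaking lemma: 2 * 10 = 20.
A tree on 8 vertices has 7 edges. This graph has 10 edges (3 extra). Not a tree.
Number of triangles = 1.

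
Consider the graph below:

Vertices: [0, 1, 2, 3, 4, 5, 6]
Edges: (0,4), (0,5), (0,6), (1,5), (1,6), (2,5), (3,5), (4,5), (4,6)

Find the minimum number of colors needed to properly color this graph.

The graph has a maximum clique of size 3 (lower bound on chromatic number).
A valid 3-coloring: {0: 1, 1: 1, 2: 1, 3: 1, 4: 2, 5: 0, 6: 0}.
Chromatic number = 3.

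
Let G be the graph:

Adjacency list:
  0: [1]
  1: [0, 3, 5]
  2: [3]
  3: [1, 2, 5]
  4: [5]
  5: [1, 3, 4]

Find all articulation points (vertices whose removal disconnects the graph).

An articulation point is a vertex whose removal disconnects the graph.
Articulation points: [1, 3, 5]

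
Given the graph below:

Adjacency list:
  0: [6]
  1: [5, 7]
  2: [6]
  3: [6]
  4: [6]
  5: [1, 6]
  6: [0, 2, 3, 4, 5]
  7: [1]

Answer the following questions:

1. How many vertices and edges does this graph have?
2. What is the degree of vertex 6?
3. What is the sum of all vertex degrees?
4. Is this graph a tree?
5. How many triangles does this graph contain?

Count: 8 vertices, 7 edges.
Vertex 6 has neighbors [0, 2, 3, 4, 5], degree = 5.
Handshaking lemma: 2 * 7 = 14.
A graph is a tree iff it is connected and has exactly n-1 edges. This graph is connected (all 8 vertices in one component) and has 8-1 = 7 edges. It is a tree.
Number of triangles = 0.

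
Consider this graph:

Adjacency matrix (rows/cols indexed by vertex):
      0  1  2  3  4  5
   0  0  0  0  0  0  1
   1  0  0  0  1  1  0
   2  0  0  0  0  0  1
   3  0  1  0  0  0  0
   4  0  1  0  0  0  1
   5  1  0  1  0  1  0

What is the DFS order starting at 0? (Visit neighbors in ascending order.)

DFS from vertex 0 (neighbors processed in ascending order):
Visit order: 0, 5, 2, 4, 1, 3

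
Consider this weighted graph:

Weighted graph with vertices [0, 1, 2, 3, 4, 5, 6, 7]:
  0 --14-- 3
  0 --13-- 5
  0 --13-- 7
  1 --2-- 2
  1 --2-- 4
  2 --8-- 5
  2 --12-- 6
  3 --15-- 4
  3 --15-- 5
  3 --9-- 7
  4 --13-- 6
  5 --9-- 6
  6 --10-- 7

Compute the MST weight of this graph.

Applying Kruskal's algorithm (sort edges by weight, add if no cycle):
  Add (1,2) w=2
  Add (1,4) w=2
  Add (2,5) w=8
  Add (3,7) w=9
  Add (5,6) w=9
  Add (6,7) w=10
  Skip (2,6) w=12 (creates cycle)
  Add (0,7) w=13
  Skip (0,5) w=13 (creates cycle)
  Skip (4,6) w=13 (creates cycle)
  Skip (0,3) w=14 (creates cycle)
  Skip (3,4) w=15 (creates cycle)
  Skip (3,5) w=15 (creates cycle)
MST weight = 53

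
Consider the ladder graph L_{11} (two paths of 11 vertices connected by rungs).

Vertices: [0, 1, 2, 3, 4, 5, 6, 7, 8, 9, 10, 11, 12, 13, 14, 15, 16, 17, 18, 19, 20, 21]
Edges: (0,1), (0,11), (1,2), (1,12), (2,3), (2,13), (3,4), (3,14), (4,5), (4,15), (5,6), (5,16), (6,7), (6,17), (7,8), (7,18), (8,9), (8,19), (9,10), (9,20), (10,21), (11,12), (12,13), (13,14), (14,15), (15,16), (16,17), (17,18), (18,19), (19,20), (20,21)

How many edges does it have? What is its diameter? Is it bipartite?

Ladder graph L_{11}: 11 rungs + 2 * (11-1) path edges = 11 + 20 = 31 edges.
Diameter = 11.
Ladder graphs are bipartite (alternating coloring along each path).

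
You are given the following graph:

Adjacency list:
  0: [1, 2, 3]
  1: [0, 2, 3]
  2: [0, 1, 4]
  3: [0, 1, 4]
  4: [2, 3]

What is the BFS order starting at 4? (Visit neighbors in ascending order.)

BFS from vertex 4 (neighbors processed in ascending order):
Visit order: 4, 2, 3, 0, 1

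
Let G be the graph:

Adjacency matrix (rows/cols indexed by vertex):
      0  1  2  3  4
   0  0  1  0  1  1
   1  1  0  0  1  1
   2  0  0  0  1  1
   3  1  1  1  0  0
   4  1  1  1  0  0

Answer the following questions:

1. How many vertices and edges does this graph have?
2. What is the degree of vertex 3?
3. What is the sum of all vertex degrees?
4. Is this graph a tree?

Count: 5 vertices, 7 edges.
Vertex 3 has neighbors [0, 1, 2], degree = 3.
Handshaking lemma: 2 * 7 = 14.
A tree on 5 vertices has 4 edges. This graph has 7 edges (3 extra). Not a tree.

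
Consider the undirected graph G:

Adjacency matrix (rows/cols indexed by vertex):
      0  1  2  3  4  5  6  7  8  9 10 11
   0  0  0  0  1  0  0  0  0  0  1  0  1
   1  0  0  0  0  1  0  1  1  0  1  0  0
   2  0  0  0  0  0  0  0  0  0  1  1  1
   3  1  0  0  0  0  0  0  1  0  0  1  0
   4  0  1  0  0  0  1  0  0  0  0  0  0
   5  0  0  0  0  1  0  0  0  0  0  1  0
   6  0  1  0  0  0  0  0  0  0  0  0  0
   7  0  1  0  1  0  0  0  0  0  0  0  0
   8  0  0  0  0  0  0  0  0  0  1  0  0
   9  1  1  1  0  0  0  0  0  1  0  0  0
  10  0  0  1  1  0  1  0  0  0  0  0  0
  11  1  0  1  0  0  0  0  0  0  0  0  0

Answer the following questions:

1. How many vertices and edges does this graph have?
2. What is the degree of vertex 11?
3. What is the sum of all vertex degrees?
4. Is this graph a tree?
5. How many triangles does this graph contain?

Count: 12 vertices, 15 edges.
Vertex 11 has neighbors [0, 2], degree = 2.
Handshaking lemma: 2 * 15 = 30.
A tree on 12 vertices has 11 edges. This graph has 15 edges (4 extra). Not a tree.
Number of triangles = 0.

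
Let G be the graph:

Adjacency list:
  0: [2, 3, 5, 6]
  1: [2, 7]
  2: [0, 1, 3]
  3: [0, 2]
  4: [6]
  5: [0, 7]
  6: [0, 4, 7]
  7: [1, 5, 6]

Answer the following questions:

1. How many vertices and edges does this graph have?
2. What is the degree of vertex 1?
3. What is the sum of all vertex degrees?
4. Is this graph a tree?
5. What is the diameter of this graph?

Count: 8 vertices, 10 edges.
Vertex 1 has neighbors [2, 7], degree = 2.
Handshaking lemma: 2 * 10 = 20.
A tree on 8 vertices has 7 edges. This graph has 10 edges (3 extra). Not a tree.
Diameter (longest shortest path) = 3.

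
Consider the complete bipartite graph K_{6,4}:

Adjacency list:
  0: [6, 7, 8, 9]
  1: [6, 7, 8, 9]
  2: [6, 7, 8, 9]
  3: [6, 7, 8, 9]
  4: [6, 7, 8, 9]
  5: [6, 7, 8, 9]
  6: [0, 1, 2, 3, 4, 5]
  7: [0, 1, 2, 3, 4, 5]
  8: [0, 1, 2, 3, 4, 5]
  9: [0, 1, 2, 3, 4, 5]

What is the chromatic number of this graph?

K_{6,4} is bipartite: vertices split into two independent sets of size 6 and 4.
Color one set 0, the other 1. No adjacent vertices share a color.
Chromatic number = 2.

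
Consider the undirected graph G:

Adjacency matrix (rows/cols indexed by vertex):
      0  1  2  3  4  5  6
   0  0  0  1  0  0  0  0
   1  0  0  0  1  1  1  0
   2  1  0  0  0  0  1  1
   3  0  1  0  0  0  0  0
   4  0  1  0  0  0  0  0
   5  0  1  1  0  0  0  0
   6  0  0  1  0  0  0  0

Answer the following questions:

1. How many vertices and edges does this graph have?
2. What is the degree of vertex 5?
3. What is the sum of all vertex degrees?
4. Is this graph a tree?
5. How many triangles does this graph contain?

Count: 7 vertices, 6 edges.
Vertex 5 has neighbors [1, 2], degree = 2.
Handshaking lemma: 2 * 6 = 12.
A graph is a tree iff it is connected and has exactly n-1 edges. This graph is connected (all 7 vertices in one component) and has 7-1 = 6 edges. It is a tree.
Number of triangles = 0.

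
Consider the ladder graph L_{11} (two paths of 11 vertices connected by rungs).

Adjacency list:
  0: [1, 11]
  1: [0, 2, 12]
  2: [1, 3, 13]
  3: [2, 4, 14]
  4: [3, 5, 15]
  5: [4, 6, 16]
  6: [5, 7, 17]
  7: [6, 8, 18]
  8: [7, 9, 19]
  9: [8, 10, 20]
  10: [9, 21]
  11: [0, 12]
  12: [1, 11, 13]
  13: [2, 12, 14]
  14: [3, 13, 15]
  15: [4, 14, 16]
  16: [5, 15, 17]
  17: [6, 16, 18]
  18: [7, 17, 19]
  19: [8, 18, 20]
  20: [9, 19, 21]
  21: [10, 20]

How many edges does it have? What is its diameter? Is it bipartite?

Ladder graph L_{11}: 11 rungs + 2 * (11-1) path edges = 11 + 20 = 31 edges.
Diameter = 11.
Ladder graphs are bipartite (alternating coloring along each path).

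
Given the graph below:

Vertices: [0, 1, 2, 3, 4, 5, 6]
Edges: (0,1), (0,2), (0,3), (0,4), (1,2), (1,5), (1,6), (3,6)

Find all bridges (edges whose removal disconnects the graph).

A bridge is an edge whose removal increases the number of connected components.
Bridges found: (0,4), (1,5)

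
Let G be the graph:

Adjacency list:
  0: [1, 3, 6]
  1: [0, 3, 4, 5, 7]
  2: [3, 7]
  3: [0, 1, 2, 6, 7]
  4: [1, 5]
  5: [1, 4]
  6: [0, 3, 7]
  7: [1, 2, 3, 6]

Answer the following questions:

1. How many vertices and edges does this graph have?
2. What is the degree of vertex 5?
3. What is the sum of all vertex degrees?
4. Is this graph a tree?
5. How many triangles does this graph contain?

Count: 8 vertices, 13 edges.
Vertex 5 has neighbors [1, 4], degree = 2.
Handshaking lemma: 2 * 13 = 26.
A tree on 8 vertices has 7 edges. This graph has 13 edges (6 extra). Not a tree.
Number of triangles = 6.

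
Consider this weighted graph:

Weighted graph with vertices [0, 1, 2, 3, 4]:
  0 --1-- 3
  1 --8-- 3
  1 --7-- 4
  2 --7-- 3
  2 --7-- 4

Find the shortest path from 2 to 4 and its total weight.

Using Dijkstra's algorithm from vertex 2:
Shortest path: 2 -> 4
Total weight: 7 = 7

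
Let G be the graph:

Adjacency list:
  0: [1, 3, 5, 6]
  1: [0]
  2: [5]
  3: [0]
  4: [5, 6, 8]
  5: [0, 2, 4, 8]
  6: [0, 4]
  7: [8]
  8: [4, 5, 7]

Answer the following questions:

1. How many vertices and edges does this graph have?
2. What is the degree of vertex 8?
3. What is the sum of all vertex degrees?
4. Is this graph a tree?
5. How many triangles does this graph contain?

Count: 9 vertices, 10 edges.
Vertex 8 has neighbors [4, 5, 7], degree = 3.
Handshaking lemma: 2 * 10 = 20.
A tree on 9 vertices has 8 edges. This graph has 10 edges (2 extra). Not a tree.
Number of triangles = 1.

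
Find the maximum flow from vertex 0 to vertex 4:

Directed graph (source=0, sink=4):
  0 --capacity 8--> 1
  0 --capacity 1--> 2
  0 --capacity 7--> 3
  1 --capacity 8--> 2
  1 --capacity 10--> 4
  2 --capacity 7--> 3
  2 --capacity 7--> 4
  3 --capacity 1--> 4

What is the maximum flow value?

Computing max flow:
  Flow on (0->1): 8/8
  Flow on (0->2): 1/1
  Flow on (0->3): 1/7
  Flow on (1->4): 8/10
  Flow on (2->4): 1/7
  Flow on (3->4): 1/1
Maximum flow = 10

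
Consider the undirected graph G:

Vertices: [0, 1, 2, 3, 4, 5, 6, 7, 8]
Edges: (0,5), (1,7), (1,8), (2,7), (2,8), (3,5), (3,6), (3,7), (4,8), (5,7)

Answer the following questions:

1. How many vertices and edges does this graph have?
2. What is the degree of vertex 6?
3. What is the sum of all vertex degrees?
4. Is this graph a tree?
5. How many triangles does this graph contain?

Count: 9 vertices, 10 edges.
Vertex 6 has neighbors [3], degree = 1.
Handshaking lemma: 2 * 10 = 20.
A tree on 9 vertices has 8 edges. This graph has 10 edges (2 extra). Not a tree.
Number of triangles = 1.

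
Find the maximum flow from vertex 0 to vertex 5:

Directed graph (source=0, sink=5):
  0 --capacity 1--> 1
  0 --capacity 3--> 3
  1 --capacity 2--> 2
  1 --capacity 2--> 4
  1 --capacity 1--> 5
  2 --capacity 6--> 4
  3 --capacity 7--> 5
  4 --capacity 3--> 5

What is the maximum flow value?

Computing max flow:
  Flow on (0->1): 1/1
  Flow on (0->3): 3/3
  Flow on (1->5): 1/1
  Flow on (3->5): 3/7
Maximum flow = 4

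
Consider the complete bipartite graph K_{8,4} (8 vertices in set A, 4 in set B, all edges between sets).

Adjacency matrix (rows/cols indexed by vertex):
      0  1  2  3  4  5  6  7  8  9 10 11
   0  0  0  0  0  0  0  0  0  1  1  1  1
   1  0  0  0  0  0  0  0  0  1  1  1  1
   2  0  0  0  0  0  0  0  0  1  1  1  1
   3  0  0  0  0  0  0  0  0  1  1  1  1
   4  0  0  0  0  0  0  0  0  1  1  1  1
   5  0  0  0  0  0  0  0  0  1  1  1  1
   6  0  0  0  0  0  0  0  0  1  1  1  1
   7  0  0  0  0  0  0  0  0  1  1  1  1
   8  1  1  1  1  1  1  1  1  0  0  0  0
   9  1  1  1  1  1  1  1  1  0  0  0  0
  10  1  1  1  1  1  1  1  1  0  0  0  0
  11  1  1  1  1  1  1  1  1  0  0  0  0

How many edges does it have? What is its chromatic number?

K_{8,4} has 8 * 4 = 32 edges.
Bipartite graphs have chromatic number 2 (color each partition differently).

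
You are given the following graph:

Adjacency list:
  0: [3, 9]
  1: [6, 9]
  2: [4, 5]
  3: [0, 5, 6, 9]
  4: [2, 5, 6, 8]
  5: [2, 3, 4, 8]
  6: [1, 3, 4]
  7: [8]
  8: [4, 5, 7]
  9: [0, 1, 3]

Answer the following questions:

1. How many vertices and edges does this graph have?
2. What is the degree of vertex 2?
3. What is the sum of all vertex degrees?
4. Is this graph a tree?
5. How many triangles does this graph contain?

Count: 10 vertices, 14 edges.
Vertex 2 has neighbors [4, 5], degree = 2.
Handshaking lemma: 2 * 14 = 28.
A tree on 10 vertices has 9 edges. This graph has 14 edges (5 extra). Not a tree.
Number of triangles = 3.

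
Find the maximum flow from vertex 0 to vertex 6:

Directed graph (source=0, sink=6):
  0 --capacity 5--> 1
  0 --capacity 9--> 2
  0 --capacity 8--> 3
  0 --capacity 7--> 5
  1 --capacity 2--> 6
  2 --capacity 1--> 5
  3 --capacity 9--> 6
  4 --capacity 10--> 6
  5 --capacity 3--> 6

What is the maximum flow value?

Computing max flow:
  Flow on (0->1): 2/5
  Flow on (0->2): 1/9
  Flow on (0->3): 8/8
  Flow on (0->5): 2/7
  Flow on (1->6): 2/2
  Flow on (2->5): 1/1
  Flow on (3->6): 8/9
  Flow on (5->6): 3/3
Maximum flow = 13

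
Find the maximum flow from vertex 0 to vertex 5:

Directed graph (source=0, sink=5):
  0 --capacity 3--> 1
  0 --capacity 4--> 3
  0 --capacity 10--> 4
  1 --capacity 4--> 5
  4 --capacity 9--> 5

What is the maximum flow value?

Computing max flow:
  Flow on (0->1): 3/3
  Flow on (0->4): 9/10
  Flow on (1->5): 3/4
  Flow on (4->5): 9/9
Maximum flow = 12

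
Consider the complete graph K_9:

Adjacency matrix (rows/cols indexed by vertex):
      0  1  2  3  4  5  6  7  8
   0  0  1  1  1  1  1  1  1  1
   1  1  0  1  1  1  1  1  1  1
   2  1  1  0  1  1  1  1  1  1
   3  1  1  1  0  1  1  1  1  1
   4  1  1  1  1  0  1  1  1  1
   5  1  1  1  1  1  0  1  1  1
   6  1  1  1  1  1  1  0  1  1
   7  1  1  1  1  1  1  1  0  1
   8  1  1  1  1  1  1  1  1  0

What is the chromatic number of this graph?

In K_9, every vertex is adjacent to every other vertex.
Each vertex needs a unique color.
Chromatic number = 9.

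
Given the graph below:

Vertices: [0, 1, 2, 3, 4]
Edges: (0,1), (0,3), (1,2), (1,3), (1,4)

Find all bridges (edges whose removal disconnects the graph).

A bridge is an edge whose removal increases the number of connected components.
Bridges found: (1,2), (1,4)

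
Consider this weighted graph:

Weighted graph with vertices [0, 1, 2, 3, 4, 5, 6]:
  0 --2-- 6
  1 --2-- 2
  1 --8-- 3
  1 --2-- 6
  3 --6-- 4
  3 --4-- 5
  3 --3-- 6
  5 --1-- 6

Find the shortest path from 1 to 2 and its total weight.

Using Dijkstra's algorithm from vertex 1:
Shortest path: 1 -> 2
Total weight: 2 = 2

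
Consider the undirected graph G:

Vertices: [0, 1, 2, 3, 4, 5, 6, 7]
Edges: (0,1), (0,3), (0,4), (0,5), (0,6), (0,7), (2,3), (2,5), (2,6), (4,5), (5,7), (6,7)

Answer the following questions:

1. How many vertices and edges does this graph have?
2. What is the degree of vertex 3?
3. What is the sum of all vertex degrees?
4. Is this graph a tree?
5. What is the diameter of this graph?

Count: 8 vertices, 12 edges.
Vertex 3 has neighbors [0, 2], degree = 2.
Handshaking lemma: 2 * 12 = 24.
A tree on 8 vertices has 7 edges. This graph has 12 edges (5 extra). Not a tree.
Diameter (longest shortest path) = 3.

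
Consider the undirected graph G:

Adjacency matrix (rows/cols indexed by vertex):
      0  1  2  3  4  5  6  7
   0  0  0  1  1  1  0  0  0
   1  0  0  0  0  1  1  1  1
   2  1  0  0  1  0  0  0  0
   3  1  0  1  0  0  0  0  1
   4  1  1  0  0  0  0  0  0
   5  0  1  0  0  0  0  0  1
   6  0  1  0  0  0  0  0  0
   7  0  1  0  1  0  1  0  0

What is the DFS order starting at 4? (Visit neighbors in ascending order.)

DFS from vertex 4 (neighbors processed in ascending order):
Visit order: 4, 0, 2, 3, 7, 1, 5, 6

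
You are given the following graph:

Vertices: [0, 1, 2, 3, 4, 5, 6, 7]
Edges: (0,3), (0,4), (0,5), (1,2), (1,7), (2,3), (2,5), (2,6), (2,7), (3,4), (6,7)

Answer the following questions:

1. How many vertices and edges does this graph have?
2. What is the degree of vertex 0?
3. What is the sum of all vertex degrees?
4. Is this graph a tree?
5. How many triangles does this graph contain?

Count: 8 vertices, 11 edges.
Vertex 0 has neighbors [3, 4, 5], degree = 3.
Handshaking lemma: 2 * 11 = 22.
A tree on 8 vertices has 7 edges. This graph has 11 edges (4 extra). Not a tree.
Number of triangles = 3.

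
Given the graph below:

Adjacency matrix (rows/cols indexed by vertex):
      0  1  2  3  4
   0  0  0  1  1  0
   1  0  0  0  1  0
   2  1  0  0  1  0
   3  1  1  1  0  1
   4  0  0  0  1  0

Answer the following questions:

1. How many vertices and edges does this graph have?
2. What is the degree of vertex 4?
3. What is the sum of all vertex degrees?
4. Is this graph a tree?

Count: 5 vertices, 5 edges.
Vertex 4 has neighbors [3], degree = 1.
Handshaking lemma: 2 * 5 = 10.
A tree on 5 vertices has 4 edges. This graph has 5 edges (1 extra). Not a tree.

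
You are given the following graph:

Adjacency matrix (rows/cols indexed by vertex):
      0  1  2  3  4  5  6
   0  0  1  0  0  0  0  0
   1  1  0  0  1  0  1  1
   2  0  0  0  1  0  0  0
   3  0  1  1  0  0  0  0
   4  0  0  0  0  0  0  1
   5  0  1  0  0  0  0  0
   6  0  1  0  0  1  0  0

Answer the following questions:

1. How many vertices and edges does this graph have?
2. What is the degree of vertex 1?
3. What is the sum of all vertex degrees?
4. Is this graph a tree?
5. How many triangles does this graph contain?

Count: 7 vertices, 6 edges.
Vertex 1 has neighbors [0, 3, 5, 6], degree = 4.
Handshaking lemma: 2 * 6 = 12.
A graph is a tree iff it is connected and has exactly n-1 edges. This graph is connected (all 7 vertices in one component) and has 7-1 = 6 edges. It is a tree.
Number of triangles = 0.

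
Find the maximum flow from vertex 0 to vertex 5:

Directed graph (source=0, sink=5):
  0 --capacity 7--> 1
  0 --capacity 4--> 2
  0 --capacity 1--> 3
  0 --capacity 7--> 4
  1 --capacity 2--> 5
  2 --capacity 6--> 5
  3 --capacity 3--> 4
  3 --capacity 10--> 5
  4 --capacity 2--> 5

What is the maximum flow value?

Computing max flow:
  Flow on (0->1): 2/7
  Flow on (0->2): 4/4
  Flow on (0->3): 1/1
  Flow on (0->4): 2/7
  Flow on (1->5): 2/2
  Flow on (2->5): 4/6
  Flow on (3->5): 1/10
  Flow on (4->5): 2/2
Maximum flow = 9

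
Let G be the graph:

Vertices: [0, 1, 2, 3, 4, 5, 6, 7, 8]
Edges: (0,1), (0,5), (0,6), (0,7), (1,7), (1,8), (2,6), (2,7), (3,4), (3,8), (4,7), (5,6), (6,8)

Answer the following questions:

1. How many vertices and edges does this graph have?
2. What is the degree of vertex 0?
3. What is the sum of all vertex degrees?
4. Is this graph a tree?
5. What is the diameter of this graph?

Count: 9 vertices, 13 edges.
Vertex 0 has neighbors [1, 5, 6, 7], degree = 4.
Handshaking lemma: 2 * 13 = 26.
A tree on 9 vertices has 8 edges. This graph has 13 edges (5 extra). Not a tree.
Diameter (longest shortest path) = 3.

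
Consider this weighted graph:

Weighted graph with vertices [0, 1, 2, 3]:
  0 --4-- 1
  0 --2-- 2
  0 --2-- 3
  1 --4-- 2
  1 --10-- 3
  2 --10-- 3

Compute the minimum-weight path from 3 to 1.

Using Dijkstra's algorithm from vertex 3:
Shortest path: 3 -> 0 -> 1
Total weight: 2 + 4 = 6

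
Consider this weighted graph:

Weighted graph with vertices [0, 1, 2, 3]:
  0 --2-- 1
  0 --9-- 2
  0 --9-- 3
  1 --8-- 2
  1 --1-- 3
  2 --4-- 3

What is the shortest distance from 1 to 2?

Using Dijkstra's algorithm from vertex 1:
Shortest path: 1 -> 3 -> 2
Total weight: 1 + 4 = 5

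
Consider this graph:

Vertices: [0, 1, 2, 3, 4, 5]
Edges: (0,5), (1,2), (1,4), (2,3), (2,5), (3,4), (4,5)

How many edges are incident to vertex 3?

Vertex 3 has neighbors [2, 4], so deg(3) = 2.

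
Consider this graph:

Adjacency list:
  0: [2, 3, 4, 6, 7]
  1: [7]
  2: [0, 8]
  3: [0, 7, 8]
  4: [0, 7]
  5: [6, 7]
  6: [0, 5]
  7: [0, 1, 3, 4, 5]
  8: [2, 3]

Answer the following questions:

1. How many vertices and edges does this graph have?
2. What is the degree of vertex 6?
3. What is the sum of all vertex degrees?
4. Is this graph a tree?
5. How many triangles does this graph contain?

Count: 9 vertices, 12 edges.
Vertex 6 has neighbors [0, 5], degree = 2.
Handshaking lemma: 2 * 12 = 24.
A tree on 9 vertices has 8 edges. This graph has 12 edges (4 extra). Not a tree.
Number of triangles = 2.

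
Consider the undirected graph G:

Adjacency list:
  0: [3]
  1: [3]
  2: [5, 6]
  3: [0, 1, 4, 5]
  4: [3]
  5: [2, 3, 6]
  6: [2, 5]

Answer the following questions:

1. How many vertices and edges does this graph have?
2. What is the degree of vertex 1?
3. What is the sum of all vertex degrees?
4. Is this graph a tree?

Count: 7 vertices, 7 edges.
Vertex 1 has neighbors [3], degree = 1.
Handshaking lemma: 2 * 7 = 14.
A tree on 7 vertices has 6 edges. This graph has 7 edges (1 extra). Not a tree.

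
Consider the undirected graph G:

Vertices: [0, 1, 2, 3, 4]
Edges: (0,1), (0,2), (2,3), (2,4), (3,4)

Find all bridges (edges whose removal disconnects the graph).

A bridge is an edge whose removal increases the number of connected components.
Bridges found: (0,1), (0,2)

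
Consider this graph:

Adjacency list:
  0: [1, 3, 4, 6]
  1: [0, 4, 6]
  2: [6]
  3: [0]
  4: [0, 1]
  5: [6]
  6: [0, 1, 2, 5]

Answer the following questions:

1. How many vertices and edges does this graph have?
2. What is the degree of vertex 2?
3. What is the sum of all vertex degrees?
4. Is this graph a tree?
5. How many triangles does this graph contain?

Count: 7 vertices, 8 edges.
Vertex 2 has neighbors [6], degree = 1.
Handshaking lemma: 2 * 8 = 16.
A tree on 7 vertices has 6 edges. This graph has 8 edges (2 extra). Not a tree.
Number of triangles = 2.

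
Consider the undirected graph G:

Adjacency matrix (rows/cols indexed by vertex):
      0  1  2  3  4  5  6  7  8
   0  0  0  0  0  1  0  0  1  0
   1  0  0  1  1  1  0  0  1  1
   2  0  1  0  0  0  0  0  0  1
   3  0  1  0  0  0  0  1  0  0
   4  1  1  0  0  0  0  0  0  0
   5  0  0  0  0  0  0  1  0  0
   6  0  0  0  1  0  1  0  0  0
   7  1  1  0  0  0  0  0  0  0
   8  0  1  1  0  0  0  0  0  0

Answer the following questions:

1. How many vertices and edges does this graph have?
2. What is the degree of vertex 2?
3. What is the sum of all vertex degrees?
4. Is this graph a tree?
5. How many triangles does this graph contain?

Count: 9 vertices, 10 edges.
Vertex 2 has neighbors [1, 8], degree = 2.
Handshaking lemma: 2 * 10 = 20.
A tree on 9 vertices has 8 edges. This graph has 10 edges (2 extra). Not a tree.
Number of triangles = 1.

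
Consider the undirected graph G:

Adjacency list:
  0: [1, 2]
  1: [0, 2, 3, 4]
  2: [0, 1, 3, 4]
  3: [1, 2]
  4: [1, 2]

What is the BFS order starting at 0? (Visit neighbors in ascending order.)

BFS from vertex 0 (neighbors processed in ascending order):
Visit order: 0, 1, 2, 3, 4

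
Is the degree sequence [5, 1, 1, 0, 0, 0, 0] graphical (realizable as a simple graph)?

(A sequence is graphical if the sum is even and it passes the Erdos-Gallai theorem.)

Sum of degrees = 7. Sum is odd, so the sequence is NOT graphical.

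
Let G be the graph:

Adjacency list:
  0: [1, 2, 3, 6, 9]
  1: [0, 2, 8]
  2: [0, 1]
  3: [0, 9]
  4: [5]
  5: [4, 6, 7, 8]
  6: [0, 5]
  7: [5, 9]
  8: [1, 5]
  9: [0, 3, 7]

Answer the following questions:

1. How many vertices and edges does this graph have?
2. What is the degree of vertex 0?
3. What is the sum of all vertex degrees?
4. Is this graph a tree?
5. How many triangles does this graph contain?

Count: 10 vertices, 13 edges.
Vertex 0 has neighbors [1, 2, 3, 6, 9], degree = 5.
Handshaking lemma: 2 * 13 = 26.
A tree on 10 vertices has 9 edges. This graph has 13 edges (4 extra). Not a tree.
Number of triangles = 2.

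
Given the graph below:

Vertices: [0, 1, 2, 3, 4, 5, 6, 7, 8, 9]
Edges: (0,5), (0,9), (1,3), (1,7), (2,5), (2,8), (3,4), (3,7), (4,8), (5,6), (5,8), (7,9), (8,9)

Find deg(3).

Vertex 3 has neighbors [1, 4, 7], so deg(3) = 3.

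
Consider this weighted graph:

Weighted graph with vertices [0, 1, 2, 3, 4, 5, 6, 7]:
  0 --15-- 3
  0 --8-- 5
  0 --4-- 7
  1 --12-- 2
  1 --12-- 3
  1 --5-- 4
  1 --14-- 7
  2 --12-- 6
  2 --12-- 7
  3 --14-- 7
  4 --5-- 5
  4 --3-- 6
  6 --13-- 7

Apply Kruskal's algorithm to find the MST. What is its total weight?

Applying Kruskal's algorithm (sort edges by weight, add if no cycle):
  Add (4,6) w=3
  Add (0,7) w=4
  Add (1,4) w=5
  Add (4,5) w=5
  Add (0,5) w=8
  Add (1,2) w=12
  Add (1,3) w=12
  Skip (2,7) w=12 (creates cycle)
  Skip (2,6) w=12 (creates cycle)
  Skip (6,7) w=13 (creates cycle)
  Skip (1,7) w=14 (creates cycle)
  Skip (3,7) w=14 (creates cycle)
  Skip (0,3) w=15 (creates cycle)
MST weight = 49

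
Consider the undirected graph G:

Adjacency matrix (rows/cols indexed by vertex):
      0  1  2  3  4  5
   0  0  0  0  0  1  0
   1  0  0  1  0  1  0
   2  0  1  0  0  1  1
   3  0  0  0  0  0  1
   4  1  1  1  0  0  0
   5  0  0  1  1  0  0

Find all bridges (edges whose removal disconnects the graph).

A bridge is an edge whose removal increases the number of connected components.
Bridges found: (0,4), (2,5), (3,5)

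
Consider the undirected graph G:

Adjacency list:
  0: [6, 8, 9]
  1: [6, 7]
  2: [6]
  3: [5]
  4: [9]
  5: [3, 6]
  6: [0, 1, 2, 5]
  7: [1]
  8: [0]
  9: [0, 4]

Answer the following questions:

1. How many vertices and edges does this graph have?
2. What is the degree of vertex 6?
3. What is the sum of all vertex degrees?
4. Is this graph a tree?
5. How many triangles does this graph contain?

Count: 10 vertices, 9 edges.
Vertex 6 has neighbors [0, 1, 2, 5], degree = 4.
Handshaking lemma: 2 * 9 = 18.
A graph is a tree iff it is connected and has exactly n-1 edges. This graph is connected (all 10 vertices in one component) and has 10-1 = 9 edges. It is a tree.
Number of triangles = 0.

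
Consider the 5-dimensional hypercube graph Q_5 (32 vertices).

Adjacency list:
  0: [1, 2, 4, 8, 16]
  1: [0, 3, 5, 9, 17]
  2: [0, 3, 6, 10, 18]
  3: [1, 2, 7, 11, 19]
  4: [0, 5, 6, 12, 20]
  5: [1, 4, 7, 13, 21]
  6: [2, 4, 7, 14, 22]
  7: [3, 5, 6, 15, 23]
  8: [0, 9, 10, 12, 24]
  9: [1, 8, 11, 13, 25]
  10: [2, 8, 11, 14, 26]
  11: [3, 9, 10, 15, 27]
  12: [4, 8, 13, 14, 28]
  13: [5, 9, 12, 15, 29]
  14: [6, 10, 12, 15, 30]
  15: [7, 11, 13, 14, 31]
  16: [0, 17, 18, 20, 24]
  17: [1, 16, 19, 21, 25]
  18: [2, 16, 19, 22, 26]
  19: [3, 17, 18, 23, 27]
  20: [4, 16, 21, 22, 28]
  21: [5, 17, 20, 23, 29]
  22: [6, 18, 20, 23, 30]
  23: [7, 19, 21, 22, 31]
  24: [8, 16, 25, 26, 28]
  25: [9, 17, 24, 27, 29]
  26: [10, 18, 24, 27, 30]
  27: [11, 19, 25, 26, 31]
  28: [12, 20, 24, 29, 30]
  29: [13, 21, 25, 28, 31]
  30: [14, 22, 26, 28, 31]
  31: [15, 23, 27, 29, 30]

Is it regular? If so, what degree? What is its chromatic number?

In Q_5, every vertex has exactly 5 neighbors (flip one of 5 bits), so it is 5-regular.
Q_5 is bipartite (partition by bit-parity), so chromatic number = 2.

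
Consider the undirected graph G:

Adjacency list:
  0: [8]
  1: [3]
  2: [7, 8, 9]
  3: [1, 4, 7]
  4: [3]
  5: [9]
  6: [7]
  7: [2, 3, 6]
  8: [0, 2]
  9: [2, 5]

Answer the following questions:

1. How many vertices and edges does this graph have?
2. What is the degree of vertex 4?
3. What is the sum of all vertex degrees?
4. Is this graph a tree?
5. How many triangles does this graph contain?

Count: 10 vertices, 9 edges.
Vertex 4 has neighbors [3], degree = 1.
Handshaking lemma: 2 * 9 = 18.
A graph is a tree iff it is connected and has exactly n-1 edges. This graph is connected (all 10 vertices in one component) and has 10-1 = 9 edges. It is a tree.
Number of triangles = 0.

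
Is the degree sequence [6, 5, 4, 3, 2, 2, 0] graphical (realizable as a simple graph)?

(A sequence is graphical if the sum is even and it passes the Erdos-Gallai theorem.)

Sum of degrees = 22. Sum is even but fails Erdos-Gallai. The sequence is NOT graphical.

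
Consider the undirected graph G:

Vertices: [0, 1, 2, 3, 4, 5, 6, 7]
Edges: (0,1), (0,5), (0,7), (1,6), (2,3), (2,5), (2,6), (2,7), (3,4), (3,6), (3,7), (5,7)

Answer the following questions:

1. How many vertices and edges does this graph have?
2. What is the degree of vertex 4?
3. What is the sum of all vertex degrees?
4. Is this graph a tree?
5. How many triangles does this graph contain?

Count: 8 vertices, 12 edges.
Vertex 4 has neighbors [3], degree = 1.
Handshaking lemma: 2 * 12 = 24.
A tree on 8 vertices has 7 edges. This graph has 12 edges (5 extra). Not a tree.
Number of triangles = 4.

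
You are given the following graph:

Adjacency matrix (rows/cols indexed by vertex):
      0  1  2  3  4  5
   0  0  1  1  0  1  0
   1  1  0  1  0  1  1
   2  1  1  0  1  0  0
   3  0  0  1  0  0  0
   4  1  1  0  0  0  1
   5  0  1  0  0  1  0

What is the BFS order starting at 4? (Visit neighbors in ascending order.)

BFS from vertex 4 (neighbors processed in ascending order):
Visit order: 4, 0, 1, 5, 2, 3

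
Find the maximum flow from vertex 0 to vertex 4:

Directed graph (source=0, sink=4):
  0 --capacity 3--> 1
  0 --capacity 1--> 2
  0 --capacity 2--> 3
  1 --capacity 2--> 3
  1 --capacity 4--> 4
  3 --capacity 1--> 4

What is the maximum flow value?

Computing max flow:
  Flow on (0->1): 3/3
  Flow on (0->3): 1/2
  Flow on (1->4): 3/4
  Flow on (3->4): 1/1
Maximum flow = 4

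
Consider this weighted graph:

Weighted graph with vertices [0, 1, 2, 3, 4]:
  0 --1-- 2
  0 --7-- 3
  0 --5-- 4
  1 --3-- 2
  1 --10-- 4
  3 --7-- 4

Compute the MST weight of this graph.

Applying Kruskal's algorithm (sort edges by weight, add if no cycle):
  Add (0,2) w=1
  Add (1,2) w=3
  Add (0,4) w=5
  Add (0,3) w=7
  Skip (3,4) w=7 (creates cycle)
  Skip (1,4) w=10 (creates cycle)
MST weight = 16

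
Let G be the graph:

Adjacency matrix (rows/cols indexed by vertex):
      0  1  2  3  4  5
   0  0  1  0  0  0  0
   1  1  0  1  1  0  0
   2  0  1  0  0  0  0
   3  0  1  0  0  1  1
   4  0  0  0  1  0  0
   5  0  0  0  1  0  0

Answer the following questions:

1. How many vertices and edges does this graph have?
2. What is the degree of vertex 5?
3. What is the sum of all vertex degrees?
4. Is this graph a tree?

Count: 6 vertices, 5 edges.
Vertex 5 has neighbors [3], degree = 1.
Handshaking lemma: 2 * 5 = 10.
A graph is a tree iff it is connected and has exactly n-1 edges. This graph is connected (all 6 vertices in one component) and has 6-1 = 5 edges. It is a tree.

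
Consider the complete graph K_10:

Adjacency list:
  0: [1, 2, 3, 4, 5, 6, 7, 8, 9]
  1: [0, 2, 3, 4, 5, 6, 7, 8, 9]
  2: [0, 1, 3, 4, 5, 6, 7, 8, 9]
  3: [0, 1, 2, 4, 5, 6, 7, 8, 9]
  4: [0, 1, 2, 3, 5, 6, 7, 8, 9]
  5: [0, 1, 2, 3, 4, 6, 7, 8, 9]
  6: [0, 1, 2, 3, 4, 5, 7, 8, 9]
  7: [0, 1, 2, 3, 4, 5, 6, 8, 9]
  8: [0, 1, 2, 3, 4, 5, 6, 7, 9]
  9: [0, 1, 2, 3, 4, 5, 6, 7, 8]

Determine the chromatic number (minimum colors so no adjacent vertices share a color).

In K_10, every vertex is adjacent to every other vertex.
Each vertex needs a unique color.
Chromatic number = 10.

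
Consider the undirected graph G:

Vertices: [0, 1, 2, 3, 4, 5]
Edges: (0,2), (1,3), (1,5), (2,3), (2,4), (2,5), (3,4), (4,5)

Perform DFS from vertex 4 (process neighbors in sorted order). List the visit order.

DFS from vertex 4 (neighbors processed in ascending order):
Visit order: 4, 2, 0, 3, 1, 5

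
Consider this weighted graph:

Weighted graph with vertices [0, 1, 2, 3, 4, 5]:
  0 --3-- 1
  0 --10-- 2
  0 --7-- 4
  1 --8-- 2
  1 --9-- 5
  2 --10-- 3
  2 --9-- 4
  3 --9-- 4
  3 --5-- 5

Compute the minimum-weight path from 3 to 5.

Using Dijkstra's algorithm from vertex 3:
Shortest path: 3 -> 5
Total weight: 5 = 5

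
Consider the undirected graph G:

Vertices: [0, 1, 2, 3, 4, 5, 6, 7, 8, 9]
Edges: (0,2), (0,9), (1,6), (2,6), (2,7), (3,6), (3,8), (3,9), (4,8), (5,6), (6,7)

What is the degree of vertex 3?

Vertex 3 has neighbors [6, 8, 9], so deg(3) = 3.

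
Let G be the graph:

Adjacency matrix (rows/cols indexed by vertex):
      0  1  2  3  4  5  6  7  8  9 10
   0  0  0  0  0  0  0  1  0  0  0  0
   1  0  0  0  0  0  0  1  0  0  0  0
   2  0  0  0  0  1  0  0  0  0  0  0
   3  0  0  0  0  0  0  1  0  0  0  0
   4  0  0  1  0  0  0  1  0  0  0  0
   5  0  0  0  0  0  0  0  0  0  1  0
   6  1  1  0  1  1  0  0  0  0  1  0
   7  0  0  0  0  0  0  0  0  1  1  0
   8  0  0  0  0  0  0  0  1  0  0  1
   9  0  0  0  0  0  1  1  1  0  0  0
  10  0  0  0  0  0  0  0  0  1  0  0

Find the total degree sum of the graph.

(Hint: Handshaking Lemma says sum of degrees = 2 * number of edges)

Count edges: 10 edges.
By Handshaking Lemma: sum of degrees = 2 * 10 = 20.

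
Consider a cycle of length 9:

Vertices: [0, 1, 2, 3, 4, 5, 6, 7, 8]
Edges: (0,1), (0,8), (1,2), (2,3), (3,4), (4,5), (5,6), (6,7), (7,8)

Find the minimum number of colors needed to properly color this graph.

This is an odd cycle (C_9). Odd cycles are not bipartite (any 2-coloring forces two adjacent vertices to match), and 3 colors suffice.
Chromatic number = 3.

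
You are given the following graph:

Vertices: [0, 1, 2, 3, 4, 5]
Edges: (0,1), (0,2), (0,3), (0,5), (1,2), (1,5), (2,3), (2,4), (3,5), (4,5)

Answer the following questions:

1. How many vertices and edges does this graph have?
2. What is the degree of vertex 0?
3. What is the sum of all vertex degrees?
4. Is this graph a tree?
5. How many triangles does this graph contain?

Count: 6 vertices, 10 edges.
Vertex 0 has neighbors [1, 2, 3, 5], degree = 4.
Handshaking lemma: 2 * 10 = 20.
A tree on 6 vertices has 5 edges. This graph has 10 edges (5 extra). Not a tree.
Number of triangles = 4.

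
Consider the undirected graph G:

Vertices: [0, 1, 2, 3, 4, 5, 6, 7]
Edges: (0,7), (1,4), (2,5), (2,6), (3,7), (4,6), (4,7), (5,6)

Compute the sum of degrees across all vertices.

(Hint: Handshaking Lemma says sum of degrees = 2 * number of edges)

Count edges: 8 edges.
By Handshaking Lemma: sum of degrees = 2 * 8 = 16.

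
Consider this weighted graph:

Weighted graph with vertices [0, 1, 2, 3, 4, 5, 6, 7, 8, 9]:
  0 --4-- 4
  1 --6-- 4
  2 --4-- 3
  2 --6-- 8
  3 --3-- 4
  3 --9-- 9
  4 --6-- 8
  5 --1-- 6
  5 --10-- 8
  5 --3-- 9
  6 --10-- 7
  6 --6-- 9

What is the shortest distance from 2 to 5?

Using Dijkstra's algorithm from vertex 2:
Shortest path: 2 -> 8 -> 5
Total weight: 6 + 10 = 16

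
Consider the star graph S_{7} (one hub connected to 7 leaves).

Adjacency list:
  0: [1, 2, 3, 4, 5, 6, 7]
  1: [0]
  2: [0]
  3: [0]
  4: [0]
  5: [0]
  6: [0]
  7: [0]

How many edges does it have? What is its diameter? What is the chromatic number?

Star graph S_{7}: the hub connects to all 7 leaves.
Edges = 7.
Diameter = 2 (any leaf to hub is 1, leaf to leaf through hub is 2).
Star graphs are bipartite (hub vs leaves), so chromatic number = 2.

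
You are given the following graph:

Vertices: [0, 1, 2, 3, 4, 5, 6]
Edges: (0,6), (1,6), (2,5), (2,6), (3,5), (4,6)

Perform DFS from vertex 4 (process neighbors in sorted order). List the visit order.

DFS from vertex 4 (neighbors processed in ascending order):
Visit order: 4, 6, 0, 1, 2, 5, 3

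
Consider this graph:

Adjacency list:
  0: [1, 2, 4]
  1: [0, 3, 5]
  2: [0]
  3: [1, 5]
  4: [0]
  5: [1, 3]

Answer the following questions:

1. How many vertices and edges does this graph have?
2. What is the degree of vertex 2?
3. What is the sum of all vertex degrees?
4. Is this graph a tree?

Count: 6 vertices, 6 edges.
Vertex 2 has neighbors [0], degree = 1.
Handshaking lemma: 2 * 6 = 12.
A tree on 6 vertices has 5 edges. This graph has 6 edges (1 extra). Not a tree.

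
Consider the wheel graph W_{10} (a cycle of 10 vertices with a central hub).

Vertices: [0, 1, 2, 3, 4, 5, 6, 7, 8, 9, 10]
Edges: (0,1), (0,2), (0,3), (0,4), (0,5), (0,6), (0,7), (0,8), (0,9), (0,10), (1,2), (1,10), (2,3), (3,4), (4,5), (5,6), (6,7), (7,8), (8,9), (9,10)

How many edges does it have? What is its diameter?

Wheel graph W_{10}: 10 cycle edges + 10 spoke edges = 20 edges.
The hub is distance 1 from all cycle vertices. Max distance between cycle vertices through hub is 2.
Diameter = 2.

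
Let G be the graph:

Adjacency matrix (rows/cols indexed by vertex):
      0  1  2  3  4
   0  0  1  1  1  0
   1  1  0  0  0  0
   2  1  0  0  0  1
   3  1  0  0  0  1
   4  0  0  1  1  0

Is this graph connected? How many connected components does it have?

Checking connectivity: the graph has 1 connected component(s).
All vertices are reachable from each other. The graph IS connected.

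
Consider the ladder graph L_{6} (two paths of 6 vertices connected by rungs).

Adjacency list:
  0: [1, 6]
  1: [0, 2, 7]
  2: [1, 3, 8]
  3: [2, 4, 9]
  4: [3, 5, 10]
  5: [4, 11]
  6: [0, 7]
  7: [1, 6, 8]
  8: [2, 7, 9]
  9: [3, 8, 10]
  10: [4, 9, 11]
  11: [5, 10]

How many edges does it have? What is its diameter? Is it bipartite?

Ladder graph L_{6}: 6 rungs + 2 * (6-1) path edges = 6 + 10 = 16 edges.
Diameter = 6.
Ladder graphs are bipartite (alternating coloring along each path).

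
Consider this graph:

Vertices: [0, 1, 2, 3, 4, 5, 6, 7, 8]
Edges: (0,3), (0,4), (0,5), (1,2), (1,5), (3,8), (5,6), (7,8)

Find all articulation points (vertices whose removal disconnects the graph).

An articulation point is a vertex whose removal disconnects the graph.
Articulation points: [0, 1, 3, 5, 8]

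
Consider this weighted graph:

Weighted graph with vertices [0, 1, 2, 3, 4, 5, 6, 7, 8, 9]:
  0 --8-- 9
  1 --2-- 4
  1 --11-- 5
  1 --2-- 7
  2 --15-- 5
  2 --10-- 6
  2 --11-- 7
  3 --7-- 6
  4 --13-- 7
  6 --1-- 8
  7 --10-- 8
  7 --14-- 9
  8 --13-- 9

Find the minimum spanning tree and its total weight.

Applying Kruskal's algorithm (sort edges by weight, add if no cycle):
  Add (6,8) w=1
  Add (1,7) w=2
  Add (1,4) w=2
  Add (3,6) w=7
  Add (0,9) w=8
  Add (2,6) w=10
  Add (7,8) w=10
  Add (1,5) w=11
  Skip (2,7) w=11 (creates cycle)
  Skip (4,7) w=13 (creates cycle)
  Add (8,9) w=13
  Skip (7,9) w=14 (creates cycle)
  Skip (2,5) w=15 (creates cycle)
MST weight = 64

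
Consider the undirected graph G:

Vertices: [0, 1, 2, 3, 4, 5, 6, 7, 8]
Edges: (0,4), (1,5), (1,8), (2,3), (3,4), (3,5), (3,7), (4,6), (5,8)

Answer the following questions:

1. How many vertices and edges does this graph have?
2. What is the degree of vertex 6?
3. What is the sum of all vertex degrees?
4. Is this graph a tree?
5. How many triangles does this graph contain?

Count: 9 vertices, 9 edges.
Vertex 6 has neighbors [4], degree = 1.
Handshaking lemma: 2 * 9 = 18.
A tree on 9 vertices has 8 edges. This graph has 9 edges (1 extra). Not a tree.
Number of triangles = 1.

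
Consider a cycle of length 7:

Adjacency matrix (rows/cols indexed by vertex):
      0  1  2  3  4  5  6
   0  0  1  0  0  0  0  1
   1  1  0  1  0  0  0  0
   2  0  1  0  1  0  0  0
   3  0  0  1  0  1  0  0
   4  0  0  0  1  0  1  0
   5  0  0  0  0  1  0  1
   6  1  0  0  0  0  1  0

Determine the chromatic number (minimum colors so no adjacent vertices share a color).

This is an odd cycle (C_7). Odd cycles are not bipartite (any 2-coloring forces two adjacent vertices to match), and 3 colors suffice.
Chromatic number = 3.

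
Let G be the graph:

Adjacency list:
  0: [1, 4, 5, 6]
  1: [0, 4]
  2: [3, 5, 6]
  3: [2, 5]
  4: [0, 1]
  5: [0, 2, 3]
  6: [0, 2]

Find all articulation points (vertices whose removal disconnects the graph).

An articulation point is a vertex whose removal disconnects the graph.
Articulation points: [0]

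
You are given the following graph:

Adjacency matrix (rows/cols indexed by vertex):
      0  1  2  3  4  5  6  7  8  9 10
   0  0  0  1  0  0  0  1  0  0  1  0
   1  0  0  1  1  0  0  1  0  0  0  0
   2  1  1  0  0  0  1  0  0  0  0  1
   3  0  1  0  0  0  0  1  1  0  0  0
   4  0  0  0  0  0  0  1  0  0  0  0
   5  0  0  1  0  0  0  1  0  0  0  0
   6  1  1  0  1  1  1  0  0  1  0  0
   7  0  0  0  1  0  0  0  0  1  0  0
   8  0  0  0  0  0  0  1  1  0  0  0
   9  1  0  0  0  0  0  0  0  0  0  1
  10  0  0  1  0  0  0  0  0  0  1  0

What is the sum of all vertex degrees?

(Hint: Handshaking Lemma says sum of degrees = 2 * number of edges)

Count edges: 15 edges.
By Handshaking Lemma: sum of degrees = 2 * 15 = 30.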